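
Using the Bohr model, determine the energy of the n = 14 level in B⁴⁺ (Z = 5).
-1.735 eV

For hydrogen-like ions, the energy levels scale with Z²:
E_n = -13.6057 Z² / n² eV

For B⁴⁺ (Z = 5) at n = 14:
E_14 = -13.6057 × 5² / 14²
E_14 = -13.6057 × 25 / 196
E_14 = -340.1425 / 196
E_14 = -1.735 eV

The energy is 25 times more negative than hydrogen at the same n due to the stronger nuclear charge.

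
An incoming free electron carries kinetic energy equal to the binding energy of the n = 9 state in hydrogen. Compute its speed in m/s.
2.43077e+05 m/s (or 0.0811% of c)

The binding energy at n = 9 for hydrogen is:
E_9 = -13.6057/9² = -0.167971605 eV
|E_9| = 0.167971605 eV

Convert to Joules:
KE = 0.167971605 eV × (1.602177 × 10⁻¹⁹ J/eV) = 2.6912024e-20 J

Using KE = ½mv²:
v = √(2·KE/m_e)
v = √(2 × 2.6912024e-20 J / 9.10938 × 10⁻³¹ kg)
v = 2.43077e+05 m/s

This is approximately 0.0811% the speed of light.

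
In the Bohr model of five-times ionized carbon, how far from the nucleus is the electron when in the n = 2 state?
0.0353 nm (or 0.3528 Å)

The Bohr radius formula is:
r_n = n² a₀ / Z

where a₀ = 0.0529177 nm is the Bohr radius.

For C⁵⁺ (Z = 6) at n = 2:
r_2 = 2² × 0.0529177 nm / 6
r_2 = 4 × 0.0529177 nm / 6
r_2 = 0.21167 nm / 6
r_2 = 0.0353 nm

The electron orbits at approximately 0.0353 nm from the nucleus.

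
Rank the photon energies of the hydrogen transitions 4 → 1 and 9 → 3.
4 → 1

Calculate the energy for each transition:

Transition 4 → 1:
ΔE₁ = |E_1 - E_4| = |-13.6057/1² - (-13.6057/4²)|
ΔE₁ = |-13.6057000000 - (-0.8503562500)| = 12.7553438 eV

Transition 9 → 3:
ΔE₂ = |E_3 - E_9| = |-13.6057/3² - (-13.6057/9²)|
ΔE₂ = |-1.5117444444 - (-0.1679716049)| = 1.3437728 eV

Since 12.7553438 eV > 1.3437728 eV, the transition 4 → 1 emits the more energetic photon.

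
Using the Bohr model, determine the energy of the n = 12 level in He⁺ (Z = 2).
-0.38 eV

For hydrogen-like ions, the energy levels scale with Z²:
E_n = -13.6057 Z² / n² eV

For He⁺ (Z = 2) at n = 12:
E_12 = -13.6057 × 2² / 12²
E_12 = -13.6057 × 4 / 144
E_12 = -54.4228 / 144
E_12 = -0.38 eV

The energy is 4 times more negative than hydrogen at the same n due to the stronger nuclear charge.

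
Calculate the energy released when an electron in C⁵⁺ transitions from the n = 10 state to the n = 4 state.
25.715 eV

The energy levels are E_n = -13.6057 Z² eV / n².

Energy at n = 10: E_10 = -13.6057 × 6² / 10² = -4.898052 eV
Energy at n = 4: E_4 = -13.6057 × 6² / 4² = -30.612825 eV

For emission (electron falling to lower state), the photon energy is:
E_photon = E_10 - E_4 = |-4.898052 - (-30.612825)|
E_photon = 25.715 eV

This energy is carried away by the emitted photon.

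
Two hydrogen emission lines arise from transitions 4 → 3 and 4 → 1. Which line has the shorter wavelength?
4 → 1

Calculate the energy for each transition:

Transition 4 → 3:
ΔE₁ = |E_3 - E_4| = |-13.6057/3² - (-13.6057/4²)|
ΔE₁ = |-1.51174444 - (-0.85035625)| = 0.66139 eV

Transition 4 → 1:
ΔE₂ = |E_1 - E_4| = |-13.6057/1² - (-13.6057/4²)|
ΔE₂ = |-13.60570000 - (-0.85035625)| = 12.75534 eV

Since 12.75534 eV > 0.66139 eV, the transition 4 → 1 emits the more energetic photon.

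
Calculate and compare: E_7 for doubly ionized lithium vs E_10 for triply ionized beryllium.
Li²⁺ at n = 7 (E = -2.4990 eV)

Using E_n = -13.6057 Z² / n² eV:

Li²⁺ (Z = 3) at n = 7:
E = -13.6057 × 3² / 7² = -13.6057 × 9 / 49 = -2.4990061 eV

Be³⁺ (Z = 4) at n = 10:
E = -13.6057 × 4² / 10² = -13.6057 × 16 / 100 = -2.1769120 eV

Since -2.4990061 eV < -2.1769120 eV,
Li²⁺ at n = 7 is more tightly bound (requires more energy to ionize).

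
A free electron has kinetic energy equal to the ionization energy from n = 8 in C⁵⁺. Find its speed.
1.6408e+06 m/s (or 0.547% of c)

The binding energy at n = 8 for C⁵⁺ is:
E_8 = -13.6057 × 6²/8² = -7.6532063 eV
|E_8| = 7.6532063 eV

Convert to Joules:
KE = 7.6532063 eV × (1.602177 × 10⁻¹⁹ J/eV) = 1.226179e-18 J

Using KE = ½mv²:
v = √(2·KE/m_e)
v = √(2 × 1.226179e-18 J / 9.10938 × 10⁻³¹ kg)
v = 1.6408e+06 m/s

This is approximately 0.547% the speed of light.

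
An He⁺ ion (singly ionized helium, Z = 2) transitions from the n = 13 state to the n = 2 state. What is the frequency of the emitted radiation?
3.21198e+15 Hz

First, find the transition energy:
E_13 = -13.6057 × 2² / 13² = -0.3220284 eV
E_2 = -13.6057 × 2² / 2² = -13.6057000 eV
|ΔE| = |E_2 - E_13| = 13.2836716 eV

Convert to Joules: E = 13.2836716 eV × (1.602177 × 10⁻¹⁹ J/eV) = 2.1282793e-18 J

Using E = hf:
f = E/h = 2.1282793e-18 J / (6.62607 × 10⁻³⁴ J·s)
f = 3.21198e+15 Hz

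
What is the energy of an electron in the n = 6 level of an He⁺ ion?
-1.5117 eV

For hydrogen-like ions, the energy levels scale with Z²:
E_n = -13.6057 Z² / n² eV

For He⁺ (Z = 2) at n = 6:
E_6 = -13.6057 × 2² / 6²
E_6 = -13.6057 × 4 / 36
E_6 = -54.4228 / 36
E_6 = -1.5117 eV

The energy is 4 times more negative than hydrogen at the same n due to the stronger nuclear charge.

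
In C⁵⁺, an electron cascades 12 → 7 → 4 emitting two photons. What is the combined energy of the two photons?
27.211400 eV

The energy levels of C⁵⁺ are E_n = -13.6057 × 6² / n² eV.

First transition (12 → 7):
ΔE₁ = |E_7 - E_12|
ΔE₁ = |-9.996024489796 - (-3.401425000000)| = 6.594599490 eV

Second transition (7 → 4):
ΔE₂ = |E_4 - E_7|
ΔE₂ = |-30.612825000000 - (-9.996024489796)| = 20.616800510 eV

Total energy released:
E_total = ΔE₁ + ΔE₂ = 6.594599490 + 20.616800510 = 27.211400 eV

Note: This equals the direct transition 12 → 4: 27.211400 eV ✓
Energy is conserved regardless of the path taken.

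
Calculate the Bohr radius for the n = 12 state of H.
7.6202 nm (or 76.2015 Å)

The Bohr radius formula is:
r_n = n² a₀ / Z

where a₀ = 0.0529177 nm is the Bohr radius.

For H (Z = 1) at n = 12:
r_12 = 12² × 0.0529177 nm / 1
r_12 = 144 × 0.0529177 nm / 1
r_12 = 7.62015 nm / 1
r_12 = 7.6202 nm

The electron orbits at approximately 7.6202 nm from the nucleus.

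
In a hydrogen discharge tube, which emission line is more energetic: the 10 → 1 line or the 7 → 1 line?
10 → 1

Calculate the energy for each transition:

Transition 10 → 1:
ΔE₁ = |E_1 - E_10| = |-13.6057/1² - (-13.6057/10²)|
ΔE₁ = |-13.605700000 - (-0.136057000)| = 13.469643 eV

Transition 7 → 1:
ΔE₂ = |E_1 - E_7| = |-13.6057/1² - (-13.6057/7²)|
ΔE₂ = |-13.605700000 - (-0.277667347)| = 13.328033 eV

Since 13.469643 eV > 13.328033 eV, the transition 10 → 1 emits the more energetic photon.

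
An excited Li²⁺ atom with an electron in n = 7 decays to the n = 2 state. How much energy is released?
28.11382 eV

The energy levels are E_n = -13.6057 Z² eV / n².

Energy at n = 7: E_7 = -13.6057 × 3² / 7² = -2.49900612 eV
Energy at n = 2: E_2 = -13.6057 × 3² / 2² = -30.61282500 eV

For emission (electron falling to lower state), the photon energy is:
E_photon = E_7 - E_2 = |-2.49900612 - (-30.61282500)|
E_photon = 28.11382 eV

This energy is carried away by the emitted photon.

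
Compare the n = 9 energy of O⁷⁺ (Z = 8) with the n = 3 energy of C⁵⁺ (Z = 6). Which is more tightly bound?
C⁵⁺ at n = 3 (E = -54.4228 eV)

Using E_n = -13.6057 Z² / n² eV:

O⁷⁺ (Z = 8) at n = 9:
E = -13.6057 × 8² / 9² = -13.6057 × 64 / 81 = -10.7501827 eV

C⁵⁺ (Z = 6) at n = 3:
E = -13.6057 × 6² / 3² = -13.6057 × 36 / 9 = -54.4228000 eV

Since -54.4228000 eV < -10.7501827 eV,
C⁵⁺ at n = 3 is more tightly bound (requires more energy to ionize).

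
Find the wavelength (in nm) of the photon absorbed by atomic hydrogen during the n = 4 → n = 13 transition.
1610.50 nm

First, find the transition energy using E_n = -13.6057 / n² eV:
E_4 = -13.6057 / 4² = -0.85035625 eV
E_13 = -13.6057 / 13² = -0.08050710 eV

Photon energy: |ΔE| = |E_13 - E_4| = 0.76984915 eV

Convert to wavelength using E = hc/λ with hc = 1239.84 eV·nm:
λ = hc/E = 1239.84 eV·nm / 0.76984915 eV
λ = 1610.50 nm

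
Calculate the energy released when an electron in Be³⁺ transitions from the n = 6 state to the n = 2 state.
48.37582 eV

The energy levels are E_n = -13.6057 Z² eV / n².

Energy at n = 6: E_6 = -13.6057 × 4² / 6² = -6.04697778 eV
Energy at n = 2: E_2 = -13.6057 × 4² / 2² = -54.42280000 eV

For emission (electron falling to lower state), the photon energy is:
E_photon = E_6 - E_2 = |-6.04697778 - (-54.42280000)|
E_photon = 48.37582 eV

This energy is carried away by the emitted photon.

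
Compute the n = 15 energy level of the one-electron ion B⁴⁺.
-1.5117 eV

For hydrogen-like ions, the energy levels scale with Z²:
E_n = -13.6057 Z² / n² eV

For B⁴⁺ (Z = 5) at n = 15:
E_15 = -13.6057 × 5² / 15²
E_15 = -13.6057 × 25 / 225
E_15 = -340.1425 / 225
E_15 = -1.5117 eV

The energy is 25 times more negative than hydrogen at the same n due to the stronger nuclear charge.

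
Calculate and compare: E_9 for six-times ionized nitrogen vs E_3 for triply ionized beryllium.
Be³⁺ at n = 3 (E = -24.187911 eV)

Using E_n = -13.6057 Z² / n² eV:

N⁶⁺ (Z = 7) at n = 9:
E = -13.6057 × 7² / 9² = -13.6057 × 49 / 81 = -8.230608642 eV

Be³⁺ (Z = 4) at n = 3:
E = -13.6057 × 4² / 3² = -13.6057 × 16 / 9 = -24.187911111 eV

Since -24.187911111 eV < -8.230608642 eV,
Be³⁺ at n = 3 is more tightly bound (requires more energy to ionize).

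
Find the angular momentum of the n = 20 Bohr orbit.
2.11e-33 J·s (or 20ℏ)

In the Bohr model, angular momentum is quantized:
L = nℏ

where ℏ = h/(2π) = 1.0546e-34 J·s

For n = 20:
L = 20 × 1.0546e-34 J·s
L = 2.11e-33 J·s

This can also be written as L = 20ℏ.
The angular momentum is an integer multiple of the reduced Planck constant.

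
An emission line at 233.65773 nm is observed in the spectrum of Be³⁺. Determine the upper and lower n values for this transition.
n = 8 → n = 5

First, find the photon energy from the wavelength (hc = 1239.84 eV·nm):
E = hc/λ = 1239.84 eV·nm / 233.65773 nm = 5.3062229 eV

The energy levels of Be³⁺ satisfy E_n = -13.6057 × 4² / n² eV, so an emission n_i → n_f releases
ΔE = 13.6057 × 4² × (1/n_f² − 1/n_i²) eV.

Setting ΔE equal to the photon energy:
1/n_f² − 1/n_i² = 5.3062229 / (13.6057 × 4²) = 0.024375000

Since 1/n_i² must be positive, we need 1/n_f² > 0.024375000, i.e. n_f ≤ 6. For each allowed n_f, solve n_i = (1/n_f² − 0.024375000)^(−1/2) and check whether it is a whole number:
  n_f = 1: 1/n_i² = 1.000000000 − 0.024375000 = 0.975625000 → n_i = 1.012  (not an integer) ✗
  n_f = 2: 1/n_i² = 0.250000000 − 0.024375000 = 0.225625000 → n_i = 2.105  (not an integer) ✗
  n_f = 3: 1/n_i² = 0.111111111 − 0.024375000 = 0.086736111 → n_i = 3.395  (not an integer) ✗
  n_f = 4: 1/n_i² = 0.062500000 − 0.024375000 = 0.038125000 → n_i = 5.121  (not an integer) ✗
  n_f = 5: 1/n_i² = 0.040000000 − 0.024375000 = 0.015625000 → n_i = 8.000  → integer, n_i = 8 ✓
  n_f = 6: 1/n_i² = 0.027777778 − 0.024375000 = 0.003402778 → n_i = 17.143  (not an integer) ✗

Only n_f = 5 gives an integer upper level, n_i = 8.

The transition is from n = 8 to n = 5 (emission).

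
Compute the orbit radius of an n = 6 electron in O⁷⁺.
0.238130 nm (or 2.381298 Å)

The Bohr radius formula is:
r_n = n² a₀ / Z

where a₀ = 0.052917721 nm is the Bohr radius.

For O⁷⁺ (Z = 8) at n = 6:
r_6 = 6² × 0.052917721 nm / 8
r_6 = 36 × 0.052917721 nm / 8
r_6 = 1.9050380 nm / 8
r_6 = 0.238130 nm

The electron orbits at approximately 0.238130 nm from the nucleus.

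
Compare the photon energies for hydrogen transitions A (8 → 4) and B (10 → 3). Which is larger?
10 → 3

Calculate the energy for each transition:

Transition 8 → 4:
ΔE₁ = |E_4 - E_8| = |-13.6057/4² - (-13.6057/8²)|
ΔE₁ = |-0.85035625 - (-0.21258906)| = 0.63777 eV

Transition 10 → 3:
ΔE₂ = |E_3 - E_10| = |-13.6057/3² - (-13.6057/10²)|
ΔE₂ = |-1.51174444 - (-0.13605700)| = 1.37569 eV

Since 1.37569 eV > 0.63777 eV, the transition 10 → 3 emits the more energetic photon.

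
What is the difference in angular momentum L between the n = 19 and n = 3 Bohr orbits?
1.69e-33 J·s (or 16ℏ)

In the Bohr model, L_n = nℏ where ℏ = 1.0546e-34 J·s.

L_19 = 19ℏ = 2.0037e-33 J·s
L_3 = 3ℏ = 3.1638e-34 J·s

ΔL = L_19 - L_3 = (19 - 3)ℏ = 16ℏ
ΔL = 16 × 1.0546e-34 J·s = 1.69e-33 J·s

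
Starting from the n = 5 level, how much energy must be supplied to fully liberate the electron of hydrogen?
0.54423 eV

The ionization energy is the energy needed to remove the electron completely (n → ∞).

For hydrogen, E_n = -13.6057 eV / n².

At n = 5: E_5 = -13.6057 / 5² = -0.54422800 eV
At n = ∞: E_∞ = 0 eV

Ionization energy = E_∞ - E_5 = 0 - (-0.54422800) = 0.54422800 eV
Ionization energy ≈ 0.54423 eV

This is also called the binding energy of the electron in state n = 5.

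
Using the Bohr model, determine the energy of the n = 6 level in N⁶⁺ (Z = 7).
-18.5189 eV

For hydrogen-like ions, the energy levels scale with Z²:
E_n = -13.6057 Z² / n² eV

For N⁶⁺ (Z = 7) at n = 6:
E_6 = -13.6057 × 7² / 6²
E_6 = -13.6057 × 49 / 36
E_6 = -666.6793 / 36
E_6 = -18.5189 eV

The energy is 49 times more negative than hydrogen at the same n due to the stronger nuclear charge.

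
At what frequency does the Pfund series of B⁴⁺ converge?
3.290e+15 Hz

The series limit corresponds to the transition from n = ∞ to n = 5.
This is the highest energy (shortest wavelength) transition in the Pfund series.

E_∞ = 0 eV
E_5 = -13.6057 × 5² / 5² = -13.605700 eV

Energy at series limit:
ΔE = E_∞ - E_5 = 0 - (-13.605700) = 13.605700 eV
E = 13.605700 eV × (1.602177 × 10⁻¹⁹ J/eV) = 2.17987e-18 J
f = E/h = 2.17987e-18 J / (6.62607 × 10⁻³⁴ J·s) = 3.290e+15 Hz

This energy equals the ionization energy from the n = 5 state of B⁴⁺.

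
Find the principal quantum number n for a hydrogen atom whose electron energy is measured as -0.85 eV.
n = 4

The exact energy levels follow E_n = -13.6057 eV / n².

The measured value (-0.85 eV) is reported to only 2 significant figures, so we must test candidate n values and see which one matches to that precision.

Candidate energies:
  n = 2:  E = -13.6057/2² = -3.40143 eV
  n = 3:  E = -13.6057/3² = -1.51174 eV
  n = 4:  E = -13.6057/4² = -0.85036 eV  ← matches
  n = 5:  E = -13.6057/5² = -0.54423 eV
  n = 6:  E = -13.6057/6² = -0.37794 eV

Checking against the measurement of -0.85 eV (2 sig figs), only n = 4 agrees:
E_4 = -0.85036 eV, which rounds to -0.85 eV ✓

Therefore n = 4.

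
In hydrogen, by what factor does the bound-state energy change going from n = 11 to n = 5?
4.84000

Using E_n = -13.6057 Z² / n² eV with Z = 1:

E_5 = -13.6057 / 5² = -13.6057 / 25 = -0.54422800000 eV
E_11 = -13.6057 / 11² = -13.6057 / 121 = -0.11244380165 eV

The ratio is:
E_5/E_11 = (-0.54422800000) / (-0.11244380165)
E_5/E_11 = (-13.6057/25) / (-13.6057/121)
E_5/E_11 = 121/25
E_5/E_11 = 4.84000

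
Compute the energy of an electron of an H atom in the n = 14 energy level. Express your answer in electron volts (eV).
-0.069 eV

The energy levels of a hydrogen-like atom are given by:
E_n = -13.6057 eV / n²

For n = 14:
E_14 = -13.6057 eV / 14²
E_14 = -13.6057 eV / 196
E_14 = -0.069 eV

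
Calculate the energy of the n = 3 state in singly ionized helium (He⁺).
-6.04698 eV

For hydrogen-like ions, the energy levels scale with Z²:
E_n = -13.6057 Z² / n² eV

For He⁺ (Z = 2) at n = 3:
E_3 = -13.6057 × 2² / 3²
E_3 = -13.6057 × 4 / 9
E_3 = -54.4228 / 9
E_3 = -6.04698 eV

The energy is 4 times more negative than hydrogen at the same n due to the stronger nuclear charge.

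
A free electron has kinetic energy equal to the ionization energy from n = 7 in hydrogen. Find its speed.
3.13e+05 m/s (or 0.10% of c)

The binding energy at n = 7 for hydrogen is:
E_7 = -13.6057/7² = -0.277667 eV
|E_7| = 0.277667 eV

Convert to Joules:
KE = 0.277667 eV × (1.602177 × 10⁻¹⁹ J/eV) = 4.4487e-20 J

Using KE = ½mv²:
v = √(2·KE/m_e)
v = √(2 × 4.4487e-20 J / 9.10938 × 10⁻³¹ kg)
v = 3.13e+05 m/s

This is approximately 0.10% the speed of light.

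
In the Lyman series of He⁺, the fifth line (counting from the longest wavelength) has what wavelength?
23.43 nm

The lines of a series are numbered from the longest wavelength (smallest ΔE) outward; the fifth line is the transition from n = n_f + 5 to n_f.
The Lyman series has all transitions ending at n_f = 1.

For He⁺ (Z = 2), the fifth line (ε-line) is the jump from n = 6 to n = 1:
E_6 = -13.6057 × 2² / 6² = -1.5117 eV
E_1 = -13.6057 × 2² / 1² = -54.4228 eV
ΔE = E_6 - E_1 = 52.9111 eV

λ = hc/E = 1239.84 eV·nm / 52.9111 eV
λ = 23.43 nm

This is the ε-line of the Lyman series in He⁺.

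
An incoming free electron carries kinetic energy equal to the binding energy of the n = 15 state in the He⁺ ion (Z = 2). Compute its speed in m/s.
2.917e+05 m/s (or 0.097298% of c)

The binding energy at n = 15 for He⁺ is:
E_15 = -13.6057 × 2²/15² = -0.24187911 eV
|E_15| = 0.24187911 eV

Convert to Joules:
KE = 0.24187911 eV × (1.602177 × 10⁻¹⁹ J/eV) = 3.87533e-20 J

Using KE = ½mv²:
v = √(2·KE/m_e)
v = √(2 × 3.87533e-20 J / 9.10938 × 10⁻³¹ kg)
v = 2.917e+05 m/s

This is approximately 0.097298% the speed of light.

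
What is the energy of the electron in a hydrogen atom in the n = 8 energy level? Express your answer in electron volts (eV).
-0.21259 eV

The energy levels of a hydrogen-like atom are given by:
E_n = -13.6057 eV / n²

For n = 8:
E_8 = -13.6057 eV / 8²
E_8 = -13.6057 eV / 64
E_8 = -0.21259 eV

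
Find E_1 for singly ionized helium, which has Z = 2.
-54.42280 eV

For hydrogen-like ions, the energy levels scale with Z²:
E_n = -13.6057 Z² / n² eV

For He⁺ (Z = 2) at n = 1:
E_1 = -13.6057 × 2² / 1²
E_1 = -13.6057 × 4 / 1
E_1 = -54.4228 / 1
E_1 = -54.42280 eV

The energy is 4 times more negative than hydrogen at the same n due to the stronger nuclear charge.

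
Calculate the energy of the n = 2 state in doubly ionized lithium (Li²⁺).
-30.61 eV

For hydrogen-like ions, the energy levels scale with Z²:
E_n = -13.6057 Z² / n² eV

For Li²⁺ (Z = 3) at n = 2:
E_2 = -13.6057 × 3² / 2²
E_2 = -13.6057 × 9 / 4
E_2 = -122.4513 / 4
E_2 = -30.61 eV

The energy is 9 times more negative than hydrogen at the same n due to the stronger nuclear charge.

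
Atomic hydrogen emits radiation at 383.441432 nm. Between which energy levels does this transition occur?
n = 9 → n = 2

First, find the photon energy from the wavelength (hc = 1239.84 eV·nm):
E = hc/λ = 1239.84 eV·nm / 383.441432 nm = 3.2334534 eV

The energy levels of hydrogen satisfy E_n = -13.6057 / n² eV, so an emission n_i → n_f releases
ΔE = 13.6057 × (1/n_f² − 1/n_i²) eV.

Setting ΔE equal to the photon energy:
1/n_f² − 1/n_i² = 3.2334534 / 13.6057 = 0.23765432

Since 1/n_i² must be positive, we need 1/n_f² > 0.23765432, i.e. n_f ≤ 2. For each allowed n_f, solve n_i = (1/n_f² − 0.23765432)^(−1/2) and check whether it is a whole number:
  n_f = 1: 1/n_i² = 1.00000000 − 0.23765432 = 0.76234568 → n_i = 1.145  (not an integer) ✗
  n_f = 2: 1/n_i² = 0.25000000 − 0.23765432 = 0.01234568 → n_i = 9.000  → integer, n_i = 9 ✓

Only n_f = 2 gives an integer upper level, n_i = 9.

The transition is from n = 9 to n = 2 (emission).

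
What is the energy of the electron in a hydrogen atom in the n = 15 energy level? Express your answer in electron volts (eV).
-0.06047 eV

The energy levels of a hydrogen-like atom are given by:
E_n = -13.6057 eV / n²

For n = 15:
E_15 = -13.6057 eV / 15²
E_15 = -13.6057 eV / 225
E_15 = -0.06047 eV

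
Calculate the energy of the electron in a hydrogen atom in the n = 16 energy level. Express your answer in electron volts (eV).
-0.0531 eV

The energy levels of a hydrogen-like atom are given by:
E_n = -13.6057 eV / n²

For n = 16:
E_16 = -13.6057 eV / 16²
E_16 = -13.6057 eV / 256
E_16 = -0.0531 eV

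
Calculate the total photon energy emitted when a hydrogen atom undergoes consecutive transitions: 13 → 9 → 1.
13.525 eV

The energy levels of hydrogen are E_n = -13.6057 / n² eV.

First transition (13 → 9):
ΔE₁ = |E_9 - E_13|
ΔE₁ = |-0.167971605 - (-0.080507101)| = 0.087465 eV

Second transition (9 → 1):
ΔE₂ = |E_1 - E_9|
ΔE₂ = |-13.605700000 - (-0.167971605)| = 13.437728 eV

Total energy released:
E_total = ΔE₁ + ΔE₂ = 0.087465 + 13.437728 = 13.525 eV

Note: This equals the direct transition 13 → 1: 13.525 eV ✓
Energy is conserved regardless of the path taken.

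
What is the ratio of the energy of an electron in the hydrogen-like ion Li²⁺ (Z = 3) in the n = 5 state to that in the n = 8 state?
2.56

Using E_n = -13.6057 Z² / n² eV with Z = 3:

E_5 = -13.6057 × 3² / 5² = -122.4513 / 25 = -4.89805200 eV
E_8 = -13.6057 × 3² / 8² = -122.4513 / 64 = -1.91330156 eV

The ratio is:
E_5/E_8 = (-4.89805200) / (-1.91330156)
E_5/E_8 = (-122.4513/25) / (-122.4513/64)
E_5/E_8 = 64/25
E_5/E_8 = 2.56
(Note: the Z² factors cancel in the ratio.)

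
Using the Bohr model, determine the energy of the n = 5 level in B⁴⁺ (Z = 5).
-13.606 eV

For hydrogen-like ions, the energy levels scale with Z²:
E_n = -13.6057 Z² / n² eV

For B⁴⁺ (Z = 5) at n = 5:
E_5 = -13.6057 × 5² / 5²
E_5 = -13.6057 × 25 / 25
E_5 = -340.1425 / 25
E_5 = -13.606 eV

The energy is 25 times more negative than hydrogen at the same n due to the stronger nuclear charge.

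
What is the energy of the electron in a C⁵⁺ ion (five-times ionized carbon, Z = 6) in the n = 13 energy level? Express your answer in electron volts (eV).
-2.898 eV

The energy levels of a hydrogen-like atom are given by:
E_n = -13.6057 Z² / n² eV  (with Z = 6 for C⁵⁺)

For n = 13:
E_13 = -13.6057 × 6² / 13²
E_13 = -13.6057 × 36 / 169
E_13 = -2.898 eV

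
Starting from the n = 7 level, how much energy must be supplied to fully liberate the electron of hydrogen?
0.278 eV

The ionization energy is the energy needed to remove the electron completely (n → ∞).

For hydrogen, E_n = -13.6057 eV / n².

At n = 7: E_7 = -13.6057 / 7² = -0.277667 eV
At n = ∞: E_∞ = 0 eV

Ionization energy = E_∞ - E_7 = 0 - (-0.277667) = 0.277667 eV
Ionization energy ≈ 0.278 eV

This is also called the binding energy of the electron in state n = 7.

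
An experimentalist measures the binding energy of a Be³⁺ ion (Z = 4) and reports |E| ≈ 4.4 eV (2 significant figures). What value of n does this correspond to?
n = 7

The exact energy levels follow E_n = -13.6057 Z² / n² eV with Z = 4.

The measured value (-4.4 eV) is reported to only 2 significant figures, so we must test candidate n values and see which one matches to that precision.

Candidate energies:
  n = 5:  E = -13.6057 × 4² / 5² = -8.70765 eV
  n = 6:  E = -13.6057 × 4² / 6² = -6.04698 eV
  n = 7:  E = -13.6057 × 4² / 7² = -4.44268 eV  ← matches
  n = 8:  E = -13.6057 × 4² / 8² = -3.40143 eV
  n = 9:  E = -13.6057 × 4² / 9² = -2.68755 eV

Checking against the measurement of -4.4 eV (2 sig figs), only n = 7 agrees:
E_7 = -4.44268 eV, which rounds to -4.4 eV ✓

Therefore n = 7.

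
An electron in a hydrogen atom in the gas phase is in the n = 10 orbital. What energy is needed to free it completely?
0.136 eV

The ionization energy is the energy needed to remove the electron completely (n → ∞).

For hydrogen, E_n = -13.6057 eV / n².

At n = 10: E_10 = -13.6057 / 10² = -0.136057 eV
At n = ∞: E_∞ = 0 eV

Ionization energy = E_∞ - E_10 = 0 - (-0.136057) = 0.136057 eV
Ionization energy ≈ 0.136 eV

This is also called the binding energy of the electron in state n = 10.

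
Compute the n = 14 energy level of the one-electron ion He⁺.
-0.277667 eV

For hydrogen-like ions, the energy levels scale with Z²:
E_n = -13.6057 Z² / n² eV

For He⁺ (Z = 2) at n = 14:
E_14 = -13.6057 × 2² / 14²
E_14 = -13.6057 × 4 / 196
E_14 = -54.4228 / 196
E_14 = -0.277667 eV

The energy is 4 times more negative than hydrogen at the same n due to the stronger nuclear charge.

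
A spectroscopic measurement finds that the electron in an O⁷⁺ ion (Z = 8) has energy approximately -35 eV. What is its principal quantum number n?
n = 5

The exact energy levels follow E_n = -13.6057 Z² / n² eV with Z = 8.

The measured value (-35 eV) is reported to only 2 significant figures, so we must test candidate n values and see which one matches to that precision.

Candidate energies:
  n = 3:  E = -13.6057 × 8² / 3² = -96.75164 eV
  n = 4:  E = -13.6057 × 8² / 4² = -54.42280 eV
  n = 5:  E = -13.6057 × 8² / 5² = -34.83059 eV  ← matches
  n = 6:  E = -13.6057 × 8² / 6² = -24.18791 eV
  n = 7:  E = -13.6057 × 8² / 7² = -17.77071 eV

Checking against the measurement of -35 eV (2 sig figs), only n = 5 agrees:
E_5 = -34.83059 eV, which rounds to -35 eV ✓

Therefore n = 5.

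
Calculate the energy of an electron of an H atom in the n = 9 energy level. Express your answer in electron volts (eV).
-0.17 eV

The energy levels of a hydrogen-like atom are given by:
E_n = -13.6057 eV / n²

For n = 9:
E_9 = -13.6057 eV / 9²
E_9 = -13.6057 eV / 81
E_9 = -0.17 eV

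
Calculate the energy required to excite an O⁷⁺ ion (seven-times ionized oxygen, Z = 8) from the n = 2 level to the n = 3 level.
120.93956 eV

The energy levels of a hydrogen-like atom are E_n = -13.6057 Z² eV / n².

Energy at n = 2: E_2 = -13.6057 × 8² / 2² = -217.69120000 eV
Energy at n = 3: E_3 = -13.6057 × 8² / 3² = -96.75164444 eV

The excitation energy is the difference:
ΔE = E_3 - E_2
ΔE = -96.75164444 - (-217.69120000)
ΔE = 120.93956 eV

Since this is positive, energy must be absorbed (photon absorption).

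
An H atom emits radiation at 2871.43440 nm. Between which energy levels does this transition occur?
n = 11 → n = 5

First, find the photon energy from the wavelength (hc = 1239.84 eV·nm):
E = hc/λ = 1239.84 eV·nm / 2871.43440 nm = 0.43178420 eV

The energy levels of hydrogen satisfy E_n = -13.6057 / n² eV, so an emission n_i → n_f releases
ΔE = 13.6057 × (1/n_f² − 1/n_i²) eV.

Setting ΔE equal to the photon energy:
1/n_f² − 1/n_i² = 0.43178420 / 13.6057 = 0.031735537

Since 1/n_i² must be positive, we need 1/n_f² > 0.031735537, i.e. n_f ≤ 5. For each allowed n_f, solve n_i = (1/n_f² − 0.031735537)^(−1/2) and check whether it is a whole number:
  n_f = 1: 1/n_i² = 1.000000000 − 0.031735537 = 0.968264463 → n_i = 1.016  (not an integer) ✗
  n_f = 2: 1/n_i² = 0.250000000 − 0.031735537 = 0.218264463 → n_i = 2.140  (not an integer) ✗
  n_f = 3: 1/n_i² = 0.111111111 − 0.031735537 = 0.079375574 → n_i = 3.549  (not an integer) ✗
  n_f = 4: 1/n_i² = 0.062500000 − 0.031735537 = 0.030764463 → n_i = 5.701  (not an integer) ✗
  n_f = 5: 1/n_i² = 0.040000000 − 0.031735537 = 0.008264463 → n_i = 11.000  → integer, n_i = 11 ✓

Only n_f = 5 gives an integer upper level, n_i = 11.

The transition is from n = 11 to n = 5 (emission).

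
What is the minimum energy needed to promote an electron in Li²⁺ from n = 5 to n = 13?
4.1735 eV

The energy levels of a hydrogen-like atom are E_n = -13.6057 Z² eV / n².

Energy at n = 5: E_5 = -13.6057 × 3² / 5² = -4.8980520 eV
Energy at n = 13: E_13 = -13.6057 × 3² / 13² = -0.7245639 eV

The excitation energy is the difference:
ΔE = E_13 - E_5
ΔE = -0.7245639 - (-4.8980520)
ΔE = 4.1735 eV

Since this is positive, energy must be absorbed (photon absorption).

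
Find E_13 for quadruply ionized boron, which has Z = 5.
-2.01 eV

For hydrogen-like ions, the energy levels scale with Z²:
E_n = -13.6057 Z² / n² eV

For B⁴⁺ (Z = 5) at n = 13:
E_13 = -13.6057 × 5² / 13²
E_13 = -13.6057 × 25 / 169
E_13 = -340.1425 / 169
E_13 = -2.01 eV

The energy is 25 times more negative than hydrogen at the same n due to the stronger nuclear charge.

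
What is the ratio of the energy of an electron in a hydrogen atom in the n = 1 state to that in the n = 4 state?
16.00000

Using E_n = -13.6057 Z² / n² eV with Z = 1:

E_1 = -13.6057 / 1² = -13.6057 / 1 = -13.60570000000 eV
E_4 = -13.6057 / 4² = -13.6057 / 16 = -0.85035625000 eV

The ratio is:
E_1/E_4 = (-13.60570000000) / (-0.85035625000)
E_1/E_4 = (-13.6057/1) / (-13.6057/16)
E_1/E_4 = 16/1
E_1/E_4 = 16.00000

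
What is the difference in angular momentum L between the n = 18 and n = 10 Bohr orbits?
8.4366e-34 J·s (or 8ℏ)

In the Bohr model, L_n = nℏ where ℏ = 1.054572e-34 J·s.

L_18 = 18ℏ = 1.898230e-33 J·s
L_10 = 10ℏ = 1.054572e-33 J·s

ΔL = L_18 - L_10 = (18 - 10)ℏ = 8ℏ
ΔL = 8 × 1.054572e-34 J·s = 8.4366e-34 J·s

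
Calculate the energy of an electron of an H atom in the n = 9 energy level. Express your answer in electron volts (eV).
-0.16797 eV

The energy levels of a hydrogen-like atom are given by:
E_n = -13.6057 eV / n²

For n = 9:
E_9 = -13.6057 eV / 9²
E_9 = -13.6057 eV / 81
E_9 = -0.16797 eV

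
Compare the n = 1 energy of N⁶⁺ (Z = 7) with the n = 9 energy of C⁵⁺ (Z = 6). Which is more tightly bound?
N⁶⁺ at n = 1 (E = -666.67930 eV)

Using E_n = -13.6057 Z² / n² eV:

N⁶⁺ (Z = 7) at n = 1:
E = -13.6057 × 7² / 1² = -13.6057 × 49 / 1 = -666.67930000 eV

C⁵⁺ (Z = 6) at n = 9:
E = -13.6057 × 6² / 9² = -13.6057 × 36 / 81 = -6.04697778 eV

Since -666.67930000 eV < -6.04697778 eV,
N⁶⁺ at n = 1 is more tightly bound (requires more energy to ionize).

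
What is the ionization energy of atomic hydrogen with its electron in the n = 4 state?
0.85 eV

The ionization energy is the energy needed to remove the electron completely (n → ∞).

For hydrogen, E_n = -13.6057 eV / n².

At n = 4: E_4 = -13.6057 / 4² = -0.85036 eV
At n = ∞: E_∞ = 0 eV

Ionization energy = E_∞ - E_4 = 0 - (-0.85036) = 0.85036 eV
Ionization energy ≈ 0.85 eV

This is also called the binding energy of the electron in state n = 4.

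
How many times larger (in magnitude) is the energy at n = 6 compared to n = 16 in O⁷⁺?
7.1111

Using E_n = -13.6057 Z² / n² eV with Z = 8:

E_6 = -13.6057 × 8² / 6² = -870.7648 / 36 = -24.1879111111 eV
E_16 = -13.6057 × 8² / 16² = -870.7648 / 256 = -3.4014250000 eV

The ratio is:
E_6/E_16 = (-24.1879111111) / (-3.4014250000)
E_6/E_16 = (-870.7648/36) / (-870.7648/256)
E_6/E_16 = 256/36
E_6/E_16 = 7.1111
(Note: the Z² factors cancel in the ratio.)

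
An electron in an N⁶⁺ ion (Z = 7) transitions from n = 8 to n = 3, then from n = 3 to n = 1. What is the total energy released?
656.262436 eV

The energy levels of N⁶⁺ are E_n = -13.6057 × 7² / n² eV.

First transition (8 → 3):
ΔE₁ = |E_3 - E_8|
ΔE₁ = |-74.075477777778 - (-10.416864062500)| = 63.658613715 eV

Second transition (3 → 1):
ΔE₂ = |E_1 - E_3|
ΔE₂ = |-666.679300000000 - (-74.075477777778)| = 592.603822222 eV

Total energy released:
E_total = ΔE₁ + ΔE₂ = 63.658613715 + 592.603822222 = 656.262436 eV

Note: This equals the direct transition 8 → 1: 656.262436 eV ✓
Energy is conserved regardless of the path taken.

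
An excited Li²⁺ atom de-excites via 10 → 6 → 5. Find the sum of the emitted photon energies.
3.6735 eV

The energy levels of Li²⁺ are E_n = -13.6057 × 3² / n² eV.

First transition (10 → 6):
ΔE₁ = |E_6 - E_10|
ΔE₁ = |-3.4014250000 - (-1.2245130000)| = 2.1769120 eV

Second transition (6 → 5):
ΔE₂ = |E_5 - E_6|
ΔE₂ = |-4.8980520000 - (-3.4014250000)| = 1.4966270 eV

Total energy released:
E_total = ΔE₁ + ΔE₂ = 2.1769120 + 1.4966270 = 3.6735 eV

Note: This equals the direct transition 10 → 5: 3.6735 eV ✓
Energy is conserved regardless of the path taken.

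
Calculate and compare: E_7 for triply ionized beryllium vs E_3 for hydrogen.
Be³⁺ at n = 7 (E = -4.4427 eV)

Using E_n = -13.6057 Z² / n² eV:

Be³⁺ (Z = 4) at n = 7:
E = -13.6057 × 4² / 7² = -13.6057 × 16 / 49 = -4.4426776 eV

H (Z = 1) at n = 3:
E = -13.6057 × 1² / 3² = -13.6057 × 1 / 9 = -1.5117444 eV

Since -4.4426776 eV < -1.5117444 eV,
Be³⁺ at n = 7 is more tightly bound (requires more energy to ionize).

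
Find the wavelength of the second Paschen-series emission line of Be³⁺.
80.09 nm

The lines of a series are numbered from the longest wavelength (smallest ΔE) outward; the second line is the transition from n = n_f + 2 to n_f.
The Paschen series has all transitions ending at n_f = 3.

For Be³⁺ (Z = 4), the second line (β-line) is the jump from n = 5 to n = 3:
E_5 = -13.6057 × 4² / 5² = -8.7076 eV
E_3 = -13.6057 × 4² / 3² = -24.1879 eV
ΔE = E_5 - E_3 = 15.4803 eV

λ = hc/E = 1239.84 eV·nm / 15.4803 eV
λ = 80.09 nm

This is the β-line of the Paschen series in Be³⁺.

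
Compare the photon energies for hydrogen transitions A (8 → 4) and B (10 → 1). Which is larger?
10 → 1

Calculate the energy for each transition:

Transition 8 → 4:
ΔE₁ = |E_4 - E_8| = |-13.6057/4² - (-13.6057/8²)|
ΔE₁ = |-0.850356250 - (-0.212589063)| = 0.637767 eV

Transition 10 → 1:
ΔE₂ = |E_1 - E_10| = |-13.6057/1² - (-13.6057/10²)|
ΔE₂ = |-13.605700000 - (-0.136057000)| = 13.469643 eV

Since 13.469643 eV > 0.637767 eV, the transition 10 → 1 emits the more energetic photon.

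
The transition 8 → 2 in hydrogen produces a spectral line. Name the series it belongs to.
Balmer series

The spectral series in hydrogen are named based on the final (lower) energy level:
- Lyman series: n_final = 1 (ultraviolet)
- Balmer series: n_final = 2 (visible/near-UV)
- Paschen series: n_final = 3 (infrared)
- Brackett series: n_final = 4 (infrared)
- Pfund series: n_final = 5 (far infrared)

Since this transition ends at n = 2, it belongs to the Balmer series.

For reference, this 8 → 2 line has photon energy
ΔE = 13.6057 eV × (1/2² - 1/8²) = 3.188835938 eV,
corresponding to wavelength λ = hc/ΔE = 1239.84 eV·nm / 3.188835938 eV = 388.80646 nm in the visible/near-UV region.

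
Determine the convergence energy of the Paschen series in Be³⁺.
24.187911 eV

The series limit corresponds to the transition from n = ∞ to n = 3.
This is the highest energy (shortest wavelength) transition in the Paschen series.

E_∞ = 0 eV
E_3 = -13.6057 × 4² / 3² = -24.187911 eV

Energy at series limit:
ΔE = E_∞ - E_3 = 0 - (-24.187911) = 24.187911 eV

This energy equals the ionization energy from the n = 3 state of Be³⁺.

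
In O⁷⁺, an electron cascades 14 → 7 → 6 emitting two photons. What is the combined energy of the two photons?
19.7452 eV

The energy levels of O⁷⁺ are E_n = -13.6057 × 8² / n² eV.

First transition (14 → 7):
ΔE₁ = |E_7 - E_14|
ΔE₁ = |-17.7707102041 - (-4.4426775510)| = 13.3280327 eV

Second transition (7 → 6):
ΔE₂ = |E_6 - E_7|
ΔE₂ = |-24.1879111111 - (-17.7707102041)| = 6.4172009 eV

Total energy released:
E_total = ΔE₁ + ΔE₂ = 13.3280327 + 6.4172009 = 19.7452 eV

Note: This equals the direct transition 14 → 6: 19.7452 eV ✓
Energy is conserved regardless of the path taken.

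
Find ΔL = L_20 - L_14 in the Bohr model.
6.33e-34 J·s (or 6ℏ)

In the Bohr model, L_n = nℏ where ℏ = 1.0546e-34 J·s.

L_20 = 20ℏ = 2.1092e-33 J·s
L_14 = 14ℏ = 1.4764e-33 J·s

ΔL = L_20 - L_14 = (20 - 14)ℏ = 6ℏ
ΔL = 6 × 1.0546e-34 J·s = 6.33e-34 J·s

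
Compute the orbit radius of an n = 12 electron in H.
7.620152 nm (or 76.201518 Å)

The Bohr radius formula is:
r_n = n² a₀ / Z

where a₀ = 0.052917721 nm is the Bohr radius.

For H (Z = 1) at n = 12:
r_12 = 12² × 0.052917721 nm / 1
r_12 = 144 × 0.052917721 nm / 1
r_12 = 7.6201518 nm / 1
r_12 = 7.620152 nm

The electron orbits at approximately 7.620152 nm from the nucleus.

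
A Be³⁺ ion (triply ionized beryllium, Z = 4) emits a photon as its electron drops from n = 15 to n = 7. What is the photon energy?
3.48 eV

The energy levels are E_n = -13.6057 Z² eV / n².

Energy at n = 15: E_15 = -13.6057 × 4² / 15² = -0.96752 eV
Energy at n = 7: E_7 = -13.6057 × 4² / 7² = -4.44268 eV

For emission (electron falling to lower state), the photon energy is:
E_photon = E_15 - E_7 = |-0.96752 - (-4.44268)|
E_photon = 3.48 eV

This energy is carried away by the emitted photon.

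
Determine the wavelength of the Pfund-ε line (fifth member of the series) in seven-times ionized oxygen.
47.461726 nm

The lines of a series are numbered from the longest wavelength (smallest ΔE) outward; the fifth line is the transition from n = n_f + 5 to n_f.
The Pfund series has all transitions ending at n_f = 5.

For O⁷⁺ (Z = 8), the fifth line (ε-line) is the jump from n = 10 to n = 5:
E_10 = -13.6057 × 8² / 10² = -8.70764800 eV
E_5 = -13.6057 × 8² / 5² = -34.83059200 eV
ΔE = E_10 - E_5 = 26.12294400 eV

λ = hc/E = 1239.84 eV·nm / 26.12294400 eV
λ = 47.461726 nm

This is the ε-line of the Pfund series in O⁷⁺.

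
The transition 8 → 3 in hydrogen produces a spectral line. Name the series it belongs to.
Paschen series

The spectral series in hydrogen are named based on the final (lower) energy level:
- Lyman series: n_final = 1 (ultraviolet)
- Balmer series: n_final = 2 (visible/near-UV)
- Paschen series: n_final = 3 (infrared)
- Brackett series: n_final = 4 (infrared)
- Pfund series: n_final = 5 (far infrared)

Since this transition ends at n = 3, it belongs to the Paschen series.

For reference, this 8 → 3 line has photon energy
ΔE = 13.6057 eV × (1/3² - 1/8²) = 1.2991553819 eV,
corresponding to wavelength λ = hc/ΔE = 1239.84 eV·nm / 1.2991553819 eV = 954.343120 nm in the infrared region.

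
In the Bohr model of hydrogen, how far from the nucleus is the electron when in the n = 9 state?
4.286335 nm (or 42.863354 Å)

The Bohr radius formula is:
r_n = n² a₀ / Z

where a₀ = 0.052917721 nm is the Bohr radius.

For H (Z = 1) at n = 9:
r_9 = 9² × 0.052917721 nm / 1
r_9 = 81 × 0.052917721 nm / 1
r_9 = 4.2863354 nm / 1
r_9 = 4.286335 nm

The electron orbits at approximately 4.286335 nm from the nucleus.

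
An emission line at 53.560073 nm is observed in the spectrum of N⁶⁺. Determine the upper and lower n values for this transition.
n = 6 → n = 4

First, find the photon energy from the wavelength (hc = 1239.84 eV·nm):
E = hc/λ = 1239.84 eV·nm / 53.560073 nm = 23.148587 eV

The energy levels of N⁶⁺ satisfy E_n = -13.6057 × 7² / n² eV, so an emission n_i → n_f releases
ΔE = 13.6057 × 7² × (1/n_f² − 1/n_i²) eV.

Setting ΔE equal to the photon energy:
1/n_f² − 1/n_i² = 23.148587 / (13.6057 × 7²) = 0.034722223

Since 1/n_i² must be positive, we need 1/n_f² > 0.034722223, i.e. n_f ≤ 5. For each allowed n_f, solve n_i = (1/n_f² − 0.034722223)^(−1/2) and check whether it is a whole number:
  n_f = 1: 1/n_i² = 1.000000000 − 0.034722223 = 0.965277777 → n_i = 1.018  (not an integer) ✗
  n_f = 2: 1/n_i² = 0.250000000 − 0.034722223 = 0.215277777 → n_i = 2.155  (not an integer) ✗
  n_f = 3: 1/n_i² = 0.111111111 − 0.034722223 = 0.076388888 → n_i = 3.618  (not an integer) ✗
  n_f = 4: 1/n_i² = 0.062500000 − 0.034722223 = 0.027777777 → n_i = 6.000  → integer, n_i = 6 ✓
  n_f = 5: 1/n_i² = 0.040000000 − 0.034722223 = 0.005277777 → n_i = 13.765  (not an integer) ✗

Only n_f = 4 gives an integer upper level, n_i = 6.

The transition is from n = 6 to n = 4 (emission).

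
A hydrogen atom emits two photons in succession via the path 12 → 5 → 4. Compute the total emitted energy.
0.75587 eV

The energy levels of hydrogen are E_n = -13.6057 / n² eV.

First transition (12 → 5):
ΔE₁ = |E_5 - E_12|
ΔE₁ = |-0.54422800000 - (-0.09448402778)| = 0.44974397 eV

Second transition (5 → 4):
ΔE₂ = |E_4 - E_5|
ΔE₂ = |-0.85035625000 - (-0.54422800000)| = 0.30612825 eV

Total energy released:
E_total = ΔE₁ + ΔE₂ = 0.44974397 + 0.30612825 = 0.75587 eV

Note: This equals the direct transition 12 → 4: 0.75587 eV ✓
Energy is conserved regardless of the path taken.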